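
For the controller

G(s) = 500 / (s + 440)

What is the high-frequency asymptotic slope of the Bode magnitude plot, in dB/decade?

-20 dB/decade

Each pole contributes −20 dB/decade at high frequency; each zero contributes +20 dB/decade.
Net: 0 zero(s) − 1 pole(s) → -20 dB/decade.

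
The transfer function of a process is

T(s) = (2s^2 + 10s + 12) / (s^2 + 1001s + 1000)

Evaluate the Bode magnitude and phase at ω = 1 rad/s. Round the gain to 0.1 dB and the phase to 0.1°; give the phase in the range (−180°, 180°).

-40.0 dB, -0.1°

Substitute s = j1:
Numerator: 2(j1)^2 + 10(j1) + 12 = 10 + j10
Denominator: (j1)^2 + 1001(j1) + 1000 = 999 + j1001
|N| = √(10² + 10²) ≈ 14.142, ∠N ≈ 45.00°
|D| = √(999² + 1001²) ≈ 1414.2, ∠D ≈ 45.06°
|T| = 14.142 / 1414.2 ≈ 0.01
Gain = 20 log₁₀(0.01) ≈ -40.00 dB
∠T = 45.00° − 45.06° = -0.06°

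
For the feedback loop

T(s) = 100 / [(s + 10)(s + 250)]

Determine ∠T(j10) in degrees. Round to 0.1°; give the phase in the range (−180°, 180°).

-47.3°

At s = jω = j10:
pole (s+10): 10 + j10 → |·| = √(10²+10²) = √200 ≈ 14.142, ∠ = arctan(10/10) ≈ 45.00°
pole (s+250): 250 + j10 → |·| = √(250²+10²) = √62600 ≈ 250.2, ∠ = arctan(10/250) ≈ 2.29°
∠T = 0.00° − 47.29° = -47.29°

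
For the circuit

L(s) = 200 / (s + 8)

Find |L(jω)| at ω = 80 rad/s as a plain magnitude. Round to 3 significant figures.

Substitute s = j80:
Numerator: 200 = 200 + j0
Denominator: (j80) + 8 = 8 + j80
|N| = √(200² + 0²) ≈ 200, ∠N ≈ 0.00°
|D| = √(8² + 80²) ≈ 80.399, ∠D ≈ 84.29°
|L| = 200 / 80.399 ≈ 2.4876

2.49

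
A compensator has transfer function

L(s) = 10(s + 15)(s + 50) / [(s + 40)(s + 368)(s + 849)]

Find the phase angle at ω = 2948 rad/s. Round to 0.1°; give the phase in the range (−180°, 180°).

At s = jω = j2948:
zero (s+15): 15 + j2948 → |·| = √(15²+2948²) = √8690929 ≈ 2948, ∠ = arctan(2948/15) ≈ 89.71°
zero (s+50): 50 + j2948 → |·| = √(50²+2948²) = √8693204 ≈ 2948.4, ∠ = arctan(2948/50) ≈ 89.03°
pole (s+40): 40 + j2948 → |·| = √(40²+2948²) = √8692304 ≈ 2948.3, ∠ = arctan(2948/40) ≈ 89.22°
pole (s+368): 368 + j2948 → |·| = √(368²+2948²) = √8826128 ≈ 2970.9, ∠ = arctan(2948/368) ≈ 82.88°
pole (s+849): 849 + j2948 → |·| = √(849²+2948²) = √9411505 ≈ 3067.8, ∠ = arctan(2948/849) ≈ 73.93°
∠L = 178.74° − 246.03° = -67.29°

-67.3°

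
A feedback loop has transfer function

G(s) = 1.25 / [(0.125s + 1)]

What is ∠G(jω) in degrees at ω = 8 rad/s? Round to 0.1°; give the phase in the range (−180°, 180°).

-45.0°

At ω = 8 rad/s:
pole (1 + j8·0.125) = 1 + j1 → |·| ≈ 1.4142, ∠ ≈ 45.00°
∠G = (0°) − (45.00°) = -45.00°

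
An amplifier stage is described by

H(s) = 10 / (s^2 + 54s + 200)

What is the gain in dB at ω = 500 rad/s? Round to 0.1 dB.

-88.0 dB

Substitute s = j500:
Numerator: 10 = 10 + j0
Denominator: (j500)^2 + 54(j500) + 200 = -249800 + j27000
|N| = √(10² + 0²) ≈ 10, ∠N ≈ 0.00°
|D| = √(249800² + 27000²) ≈ 2.5125e+05, ∠D ≈ 173.83°
|H| = 10 / 2.5125e+05 ≈ 3.9801e-05
Gain = 20 log₁₀(3.9801e-05) ≈ -88.00 dB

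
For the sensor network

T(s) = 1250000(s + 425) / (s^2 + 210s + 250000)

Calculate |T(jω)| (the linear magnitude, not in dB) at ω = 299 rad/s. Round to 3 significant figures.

At s = jω = j299:
zero (s+425): 425 + j299 → |·| = √(425²+299²) = √270026 ≈ 519.64, ∠ = arctan(299/425) ≈ 35.13°
quadratic: (j299)² + 210·j299 + 250000 = 160599 + j62790 → |·| ≈ 1.7244e+05, ∠ ≈ 21.35°
|T| = 1250000 · 519.64 / 1.7244e+05 ≈ 3766.8

3.77e+03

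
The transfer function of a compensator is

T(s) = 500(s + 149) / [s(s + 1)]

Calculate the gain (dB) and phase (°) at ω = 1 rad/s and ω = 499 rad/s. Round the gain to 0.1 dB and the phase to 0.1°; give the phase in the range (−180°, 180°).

ω = 1: 94.4 dB, -134.6°; ω = 499: 0.4 dB, -106.5°

At s = jω = j1:
zero (s+149): 149 + j1 → |·| = √(149²+1²) = √22202 ≈ 149, ∠ = arctan(1/149) ≈ 0.38°
pole (s+1): 1 + j1 → |·| = √(1²+1²) = √2 ≈ 1.4142, ∠ = arctan(1/1) ≈ 45.00°
pole at origin: |s| = 1, ∠ = 90.00° (in denominator)
|T| = 500 · 149 / 1.4142 ≈ 52680
Gain = 20 log₁₀(52680) ≈ 94.43 dB
∠T = 0.38° − 135.00° = -134.62°

At s = jω = j499:
zero (s+149): 149 + j499 → |·| = √(149²+499²) = √271202 ≈ 520.77, ∠ = arctan(499/149) ≈ 73.37°
pole (s+1): 1 + j499 → |·| = √(1²+499²) = √249002 ≈ 499, ∠ = arctan(499/1) ≈ 89.89°
pole at origin: |s| = 499, ∠ = 90.00° (in denominator)
|T| = 500 · 520.77 / 2.49e+05 ≈ 1.0457
Gain = 20 log₁₀(1.0457) ≈ 0.39 dB
∠T = 73.37° − 179.89° = -106.52°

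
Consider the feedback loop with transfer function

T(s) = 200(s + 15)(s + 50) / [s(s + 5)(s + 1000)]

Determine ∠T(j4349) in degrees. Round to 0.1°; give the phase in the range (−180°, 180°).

At s = jω = j4349:
zero (s+15): 15 + j4349 → |·| = √(15²+4349²) = √18914026 ≈ 4349, ∠ = arctan(4349/15) ≈ 89.80°
zero (s+50): 50 + j4349 → |·| = √(50²+4349²) = √18916301 ≈ 4349.3, ∠ = arctan(4349/50) ≈ 89.34°
pole (s+5): 5 + j4349 → |·| = √(5²+4349²) = √18913826 ≈ 4349, ∠ = arctan(4349/5) ≈ 89.93°
pole (s+1000): 1000 + j4349 → |·| = √(1000²+4349²) = √19913801 ≈ 4462.5, ∠ = arctan(4349/1000) ≈ 77.05°
pole at origin: |s| = 4349, ∠ = 90.00° (in denominator)
∠T = 179.14° − 256.98° = -77.84°

-77.8°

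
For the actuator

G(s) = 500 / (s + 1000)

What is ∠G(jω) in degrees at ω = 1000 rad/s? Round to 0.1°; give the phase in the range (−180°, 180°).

-45.0°

At s = jω = j1000:
pole (s+1000): 1000 + j1000 → |·| = √(1000²+1000²) = √2000000 ≈ 1414.2, ∠ = arctan(1000/1000) ≈ 45.00°
∠G = 0.00° − 45.00° = -45.00°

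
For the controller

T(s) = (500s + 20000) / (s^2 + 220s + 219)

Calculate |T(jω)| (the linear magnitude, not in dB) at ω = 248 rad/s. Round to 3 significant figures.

Substitute s = j248:
Numerator: 500(j248) + 20000 = 20000 + j124000
Denominator: (j248)^2 + 220(j248) + 219 = -61285 + j54560
|N| = √(20000² + 124000²) ≈ 1.256e+05, ∠N ≈ 80.84°
|D| = √(61285² + 54560²) ≈ 82053, ∠D ≈ 138.32°
|T| = 1.256e+05 / 82053 ≈ 1.5307

1.53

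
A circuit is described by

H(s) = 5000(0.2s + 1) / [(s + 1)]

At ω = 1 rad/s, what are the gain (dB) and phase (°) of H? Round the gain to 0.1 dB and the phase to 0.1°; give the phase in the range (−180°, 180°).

71.1 dB, -33.7°

At ω = 1 rad/s:
zero (1 + j1·0.2) = 1 + j0.2 → |·| ≈ 1.0198, ∠ ≈ 11.31°
pole (1 + j1·1) = 1 + j1 → |·| ≈ 1.4142, ∠ ≈ 45.00°
|H| = 5000 · 1.0198 / (1.4142) ≈ 3605.6
Gain = 20 log₁₀(3605.6) ≈ 71.14 dB
∠H = (11.31°) − (45.00°) = -33.69°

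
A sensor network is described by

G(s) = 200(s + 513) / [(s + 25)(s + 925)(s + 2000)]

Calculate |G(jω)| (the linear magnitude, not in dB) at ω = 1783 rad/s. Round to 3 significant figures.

At s = jω = j1783:
zero (s+513): 513 + j1783 → |·| = √(513²+1783²) = √3442258 ≈ 1855.3, ∠ = arctan(1783/513) ≈ 73.95°
pole (s+25): 25 + j1783 → |·| = √(25²+1783²) = √3179714 ≈ 1783.2, ∠ = arctan(1783/25) ≈ 89.20°
pole (s+925): 925 + j1783 → |·| = √(925²+1783²) = √4034714 ≈ 2008.7, ∠ = arctan(1783/925) ≈ 62.58°
pole (s+2000): 2000 + j1783 → |·| = √(2000²+1783²) = √7179089 ≈ 2679.4, ∠ = arctan(1783/2000) ≈ 41.72°
|G| = 200 · 1855.3 / 9.5974e+09 ≈ 3.8663e-05

3.87e-05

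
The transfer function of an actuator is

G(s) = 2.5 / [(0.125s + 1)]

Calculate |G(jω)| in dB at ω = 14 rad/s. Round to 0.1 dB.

1.9 dB

At ω = 14 rad/s:
pole (1 + j14·0.125) = 1 + j1.75 → |·| ≈ 2.0156, ∠ ≈ 60.26°
|G| = 2.5 · 1 / (2.0156) ≈ 1.2403
Gain = 20 log₁₀(1.2403) ≈ 1.87 dB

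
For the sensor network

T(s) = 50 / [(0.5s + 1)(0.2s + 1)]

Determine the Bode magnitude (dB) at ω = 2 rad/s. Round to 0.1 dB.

30.3 dB

At ω = 2 rad/s:
pole (1 + j2·0.5) = 1 + j1 → |·| ≈ 1.4142, ∠ ≈ 45.00°
pole (1 + j2·0.2) = 1 + j0.4 → |·| ≈ 1.077, ∠ ≈ 21.80°
|T| = 50 · 1 / (1.4142 · 1.077) ≈ 32.828
Gain = 20 log₁₀(32.828) ≈ 30.32 dB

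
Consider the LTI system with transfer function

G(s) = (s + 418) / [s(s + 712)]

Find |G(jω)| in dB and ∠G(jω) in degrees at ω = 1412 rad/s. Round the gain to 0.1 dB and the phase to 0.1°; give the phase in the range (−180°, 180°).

-63.6 dB, -79.7°

At s = jω = j1412:
zero (s+418): 418 + j1412 → |·| = √(418²+1412²) = √2168468 ≈ 1472.6, ∠ = arctan(1412/418) ≈ 73.51°
pole (s+712): 712 + j1412 → |·| = √(712²+1412²) = √2500688 ≈ 1581.4, ∠ = arctan(1412/712) ≈ 63.24°
pole at origin: |s| = 1412, ∠ = 90.00° (in denominator)
|G| = 1 · 1472.6 / 2.2329e+06 ≈ 0.0006595
Gain = 20 log₁₀(0.0006595) ≈ -63.62 dB
∠G = 73.51° − 153.24° = -79.73°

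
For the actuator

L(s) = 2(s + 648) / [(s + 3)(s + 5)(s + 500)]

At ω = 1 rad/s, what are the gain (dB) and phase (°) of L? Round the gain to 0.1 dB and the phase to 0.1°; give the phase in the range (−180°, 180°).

-15.9 dB, -29.8°

At s = jω = j1:
zero (s+648): 648 + j1 → |·| = √(648²+1²) = √419905 ≈ 648, ∠ = arctan(1/648) ≈ 0.09°
pole (s+3): 3 + j1 → |·| = √(3²+1²) = √10 ≈ 3.1623, ∠ = arctan(1/3) ≈ 18.43°
pole (s+5): 5 + j1 → |·| = √(5²+1²) = √26 ≈ 5.099, ∠ = arctan(1/5) ≈ 11.31°
pole (s+500): 500 + j1 → |·| = √(500²+1²) = √250001 ≈ 500, ∠ = arctan(1/500) ≈ 0.11°
|L| = 2 · 648 / 8062.3 ≈ 0.16075
Gain = 20 log₁₀(0.16075) ≈ -15.88 dB
∠L = 0.09° − 29.85° = -29.76°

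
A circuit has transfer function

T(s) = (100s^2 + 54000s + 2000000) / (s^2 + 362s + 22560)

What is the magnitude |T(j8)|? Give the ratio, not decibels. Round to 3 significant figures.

Substitute s = j8:
Numerator: 100(j8)^2 + 54000(j8) + 2000000 = 1993600 + j432000
Denominator: (j8)^2 + 362(j8) + 22560 = 22496 + j2896
|N| = √(1993600² + 432000²) ≈ 2.0399e+06, ∠N ≈ 12.23°
|D| = √(22496² + 2896²) ≈ 22682, ∠D ≈ 7.34°
|T| = 2.0399e+06 / 22682 ≈ 89.935

89.9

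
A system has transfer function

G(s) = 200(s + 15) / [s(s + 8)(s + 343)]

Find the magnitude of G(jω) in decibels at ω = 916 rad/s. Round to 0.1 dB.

At s = jω = j916:
zero (s+15): 15 + j916 → |·| = √(15²+916²) = √839281 ≈ 916.12, ∠ = arctan(916/15) ≈ 89.06°
pole (s+8): 8 + j916 → |·| = √(8²+916²) = √839120 ≈ 916.03, ∠ = arctan(916/8) ≈ 89.50°
pole (s+343): 343 + j916 → |·| = √(343²+916²) = √956705 ≈ 978.11, ∠ = arctan(916/343) ≈ 69.47°
pole at origin: |s| = 916, ∠ = 90.00° (in denominator)
|G| = 200 · 916.12 / 8.2072e+08 ≈ 0.00022325
Gain = 20 log₁₀(0.00022325) ≈ -73.02 dB

-73.0 dB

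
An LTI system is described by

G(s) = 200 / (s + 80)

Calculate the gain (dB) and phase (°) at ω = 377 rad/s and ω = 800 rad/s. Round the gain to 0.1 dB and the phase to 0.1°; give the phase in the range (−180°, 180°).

ω = 377: -5.7 dB, -78.0°; ω = 800: -12.1 dB, -84.3°

At s = jω = j377:
pole (s+80): 80 + j377 → |·| = √(80²+377²) = √148529 ≈ 385.39, ∠ = arctan(377/80) ≈ 78.02°
|G| = 200 / 385.39 ≈ 0.51895
Gain = 20 log₁₀(0.51895) ≈ -5.70 dB
∠G = 0.00° − 78.02° = -78.02°

At s = jω = j800:
pole (s+80): 80 + j800 → |·| = √(80²+800²) = √646400 ≈ 803.99, ∠ = arctan(800/80) ≈ 84.29°
|G| = 200 / 803.99 ≈ 0.24876
Gain = 20 log₁₀(0.24876) ≈ -12.08 dB
∠G = 0.00° − 84.29° = -84.29°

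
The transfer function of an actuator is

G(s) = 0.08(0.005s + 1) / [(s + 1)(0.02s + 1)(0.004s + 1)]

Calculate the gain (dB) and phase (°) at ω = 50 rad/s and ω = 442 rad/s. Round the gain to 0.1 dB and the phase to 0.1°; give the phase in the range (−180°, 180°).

ω = 50: -58.8 dB, -131.1°; ω = 442: -92.3 dB, -168.3°

At ω = 50 rad/s:
zero (1 + j50·0.005) = 1 + j0.25 → |·| ≈ 1.0308, ∠ ≈ 14.04°
pole (1 + j50·1) = 1 + j50 → |·| ≈ 50.01, ∠ ≈ 88.85°
pole (1 + j50·0.02) = 1 + j1 → |·| ≈ 1.4142, ∠ ≈ 45.00°
pole (1 + j50·0.004) = 1 + j0.2 → |·| ≈ 1.0198, ∠ ≈ 11.31°
|G| = 0.08 · 1.0308 / (50.01 · 1.4142 · 1.0198) ≈ 0.0011434
Gain = 20 log₁₀(0.0011434) ≈ -58.84 dB
∠G = (14.04°) − (88.85° + 45.00° + 11.31°) = -131.12°

At ω = 442 rad/s:
zero (1 + j442·0.005) = 1 + j2.21 → |·| ≈ 2.4257, ∠ ≈ 65.65°
pole (1 + j442·1) = 1 + j442 → |·| ≈ 442, ∠ ≈ 89.87°
pole (1 + j442·0.02) = 1 + j8.84 → |·| ≈ 8.8964, ∠ ≈ 83.55°
pole (1 + j442·0.004) = 1 + j1.768 → |·| ≈ 2.0312, ∠ ≈ 60.51°
|G| = 0.08 · 2.4257 / (442 · 8.8964 · 2.0312) ≈ 2.4296e-05
Gain = 20 log₁₀(2.4296e-05) ≈ -92.29 dB
∠G = (65.65°) − (89.87° + 83.55° + 60.51°) = -168.28°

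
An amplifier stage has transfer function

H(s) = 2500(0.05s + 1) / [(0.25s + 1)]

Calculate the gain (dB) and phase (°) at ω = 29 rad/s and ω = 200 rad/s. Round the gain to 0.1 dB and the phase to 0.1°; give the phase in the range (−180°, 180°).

At ω = 29 rad/s:
zero (1 + j29·0.05) = 1 + j1.45 → |·| ≈ 1.7614, ∠ ≈ 55.41°
pole (1 + j29·0.25) = 1 + j7.25 → |·| ≈ 7.3186, ∠ ≈ 82.15°
|H| = 2500 · 1.7614 / (7.3186) ≈ 601.69
Gain = 20 log₁₀(601.69) ≈ 55.59 dB
∠H = (55.41°) − (82.15°) = -26.74°

At ω = 200 rad/s:
zero (1 + j200·0.05) = 1 + j10 → |·| ≈ 10.05, ∠ ≈ 84.29°
pole (1 + j200·0.25) = 1 + j50 → |·| ≈ 50.01, ∠ ≈ 88.85°
|H| = 2500 · 10.05 / (50.01) ≈ 502.4
Gain = 20 log₁₀(502.4) ≈ 54.02 dB
∠H = (84.29°) − (88.85°) = -4.56°

ω = 29: 55.6 dB, -26.7°; ω = 200: 54.0 dB, -4.6°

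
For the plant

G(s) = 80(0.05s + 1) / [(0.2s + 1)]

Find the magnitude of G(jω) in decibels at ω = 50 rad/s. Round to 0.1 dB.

At ω = 50 rad/s:
zero (1 + j50·0.05) = 1 + j2.5 → |·| ≈ 2.6926, ∠ ≈ 68.20°
pole (1 + j50·0.2) = 1 + j10 → |·| ≈ 10.05, ∠ ≈ 84.29°
|G| = 80 · 2.6926 / (10.05) ≈ 21.434
Gain = 20 log₁₀(21.434) ≈ 26.62 dB

26.6 dB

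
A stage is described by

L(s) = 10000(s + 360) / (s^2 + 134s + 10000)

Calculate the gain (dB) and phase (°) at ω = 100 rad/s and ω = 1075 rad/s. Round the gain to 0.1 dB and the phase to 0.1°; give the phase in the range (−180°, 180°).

At s = jω = j100:
zero (s+360): 360 + j100 → |·| = √(360²+100²) = √139600 ≈ 373.63, ∠ = arctan(100/360) ≈ 15.52°
quadratic: (j100)² + 134·j100 + 10000 = 0 + j13400 → |·| ≈ 13400, ∠ ≈ 90.00°
|L| = 10000 · 373.63 / 13400 ≈ 278.83
Gain = 20 log₁₀(278.83) ≈ 48.91 dB
∠L = 15.52° − 90.00° = -74.48°

At s = jω = j1075:
zero (s+360): 360 + j1075 → |·| = √(360²+1075²) = √1285225 ≈ 1133.7, ∠ = arctan(1075/360) ≈ 71.49°
quadratic: (j1075)² + 134·j1075 + 10000 = -1145625 + j144050 → |·| ≈ 1.1546e+06, ∠ ≈ 172.83°
|L| = 10000 · 1133.7 / 1.1546e+06 ≈ 9.819
Gain = 20 log₁₀(9.819) ≈ 19.84 dB
∠L = 71.49° − 172.83° = -101.34°

ω = 100: 48.9 dB, -74.5°; ω = 1075: 19.8 dB, -101.3°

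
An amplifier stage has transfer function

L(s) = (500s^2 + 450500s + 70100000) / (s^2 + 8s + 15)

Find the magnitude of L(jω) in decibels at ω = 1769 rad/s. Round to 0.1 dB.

54.7 dB

Substitute s = j1769:
Numerator: 500(j1769)^2 + 450500(j1769) + 70100000 = -1494580500 + j796934500
Denominator: (j1769)^2 + 8(j1769) + 15 = -3129346 + j14152
|N| = √(1494580500² + 796934500²) ≈ 1.6938e+09, ∠N ≈ 151.93°
|D| = √(3129346² + 14152²) ≈ 3.1294e+06, ∠D ≈ 179.74°
|L| = 1.6938e+09 / 3.1294e+06 ≈ 541.25
Gain = 20 log₁₀(541.25) ≈ 54.67 dB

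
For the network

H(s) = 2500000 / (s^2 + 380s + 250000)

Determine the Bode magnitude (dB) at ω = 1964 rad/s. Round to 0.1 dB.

At s = jω = j1964:
quadratic: (j1964)² + 380·j1964 + 250000 = -3607296 + j746320 → |·| ≈ 3.6837e+06, ∠ ≈ 168.31°
|H| = 2500000 / 3.6837e+06 ≈ 0.67867
Gain = 20 log₁₀(0.67867) ≈ -3.37 dB

-3.4 dB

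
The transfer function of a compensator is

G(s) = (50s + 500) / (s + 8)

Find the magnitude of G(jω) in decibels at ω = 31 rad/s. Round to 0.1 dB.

Substitute s = j31:
Numerator: 50(j31) + 500 = 500 + j1550
Denominator: (j31) + 8 = 8 + j31
|N| = √(500² + 1550²) ≈ 1628.6, ∠N ≈ 72.12°
|D| = √(8² + 31²) ≈ 32.016, ∠D ≈ 75.53°
|G| = 1628.6 / 32.016 ≈ 50.868
Gain = 20 log₁₀(50.868) ≈ 34.13 dB

34.1 dB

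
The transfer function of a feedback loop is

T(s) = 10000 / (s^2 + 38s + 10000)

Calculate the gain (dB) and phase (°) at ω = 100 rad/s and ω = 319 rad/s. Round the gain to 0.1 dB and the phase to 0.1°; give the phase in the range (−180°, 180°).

At s = jω = j100:
quadratic: (j100)² + 38·j100 + 10000 = 0 + j3800 → |·| ≈ 3800, ∠ ≈ 90.00°
|T| = 10000 / 3800 ≈ 2.6316
Gain = 20 log₁₀(2.6316) ≈ 8.40 dB
∠T = 0.00° − 90.00° = -90.00°

At s = jω = j319:
quadratic: (j319)² + 38·j319 + 10000 = -91761 + j12122 → |·| ≈ 92558, ∠ ≈ 172.47°
|T| = 10000 / 92558 ≈ 0.10804
Gain = 20 log₁₀(0.10804) ≈ -19.33 dB
∠T = 0.00° − 172.47° = -172.47°

ω = 100: 8.4 dB, -90.0°; ω = 319: -19.3 dB, -172.5°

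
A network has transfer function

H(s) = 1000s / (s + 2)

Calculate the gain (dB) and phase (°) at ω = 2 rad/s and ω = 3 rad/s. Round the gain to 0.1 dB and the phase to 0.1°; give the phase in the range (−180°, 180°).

ω = 2: 57.0 dB, 45.0°; ω = 3: 58.4 dB, 33.7°

At s = jω = j2:
zero at origin: s = j2 → |·| = 2, ∠ = 90.00°
pole (s+2): 2 + j2 → |·| = √(2²+2²) = √8 ≈ 2.8284, ∠ = arctan(2/2) ≈ 45.00°
|H| = 1000 · 2 / 2.8284 ≈ 707.11
Gain = 20 log₁₀(707.11) ≈ 56.99 dB
∠H = 90.00° − 45.00° = 45.00°

At s = jω = j3:
zero at origin: s = j3 → |·| = 3, ∠ = 90.00°
pole (s+2): 2 + j3 → |·| = √(2²+3²) = √13 ≈ 3.6056, ∠ = arctan(3/2) ≈ 56.31°
|H| = 1000 · 3 / 3.6056 ≈ 832.04
Gain = 20 log₁₀(832.04) ≈ 58.40 dB
∠H = 90.00° − 56.31° = 33.69°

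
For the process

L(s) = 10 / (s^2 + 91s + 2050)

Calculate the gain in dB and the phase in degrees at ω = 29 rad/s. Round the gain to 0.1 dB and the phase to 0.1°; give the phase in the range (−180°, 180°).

Substitute s = j29:
Numerator: 10 = 10 + j0
Denominator: (j29)^2 + 91(j29) + 2050 = 1209 + j2639
|N| = √(10² + 0²) ≈ 10, ∠N ≈ 0.00°
|D| = √(1209² + 2639²) ≈ 2902.8, ∠D ≈ 65.39°
|L| = 10 / 2902.8 ≈ 0.0034449
Gain = 20 log₁₀(0.0034449) ≈ -49.26 dB
∠L = 0.00° − 65.39° = -65.39°

-49.3 dB, -65.4°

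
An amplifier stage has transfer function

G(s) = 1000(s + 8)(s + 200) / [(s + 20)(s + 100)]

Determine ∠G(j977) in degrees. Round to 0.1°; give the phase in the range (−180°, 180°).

-5.0°

At s = jω = j977:
zero (s+8): 8 + j977 → |·| = √(8²+977²) = √954593 ≈ 977.03, ∠ = arctan(977/8) ≈ 89.53°
zero (s+200): 200 + j977 → |·| = √(200²+977²) = √994529 ≈ 997.26, ∠ = arctan(977/200) ≈ 78.43°
pole (s+20): 20 + j977 → |·| = √(20²+977²) = √954929 ≈ 977.2, ∠ = arctan(977/20) ≈ 88.83°
pole (s+100): 100 + j977 → |·| = √(100²+977²) = √964529 ≈ 982.1, ∠ = arctan(977/100) ≈ 84.16°
∠G = 167.96° − 172.99° = -5.03°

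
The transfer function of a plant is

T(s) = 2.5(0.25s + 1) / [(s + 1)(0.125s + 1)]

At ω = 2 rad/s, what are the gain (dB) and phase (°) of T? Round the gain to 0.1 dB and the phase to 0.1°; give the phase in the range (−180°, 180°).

At ω = 2 rad/s:
zero (1 + j2·0.25) = 1 + j0.5 → |·| ≈ 1.118, ∠ ≈ 26.57°
pole (1 + j2·1) = 1 + j2 → |·| ≈ 2.2361, ∠ ≈ 63.43°
pole (1 + j2·0.125) = 1 + j0.25 → |·| ≈ 1.0308, ∠ ≈ 14.04°
|T| = 2.5 · 1.118 / (2.2361 · 1.0308) ≈ 1.2126
Gain = 20 log₁₀(1.2126) ≈ 1.67 dB
∠T = (26.57°) − (63.43° + 14.04°) = -50.90°

1.7 dB, -50.9°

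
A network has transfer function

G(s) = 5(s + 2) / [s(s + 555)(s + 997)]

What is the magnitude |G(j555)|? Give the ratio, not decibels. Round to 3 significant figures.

At s = jω = j555:
zero (s+2): 2 + j555 → |·| = √(2²+555²) = √308029 ≈ 555, ∠ = arctan(555/2) ≈ 89.79°
pole (s+555): 555 + j555 → |·| = √(555²+555²) = √616050 ≈ 784.89, ∠ = arctan(555/555) ≈ 45.00°
pole (s+997): 997 + j555 → |·| = √(997²+555²) = √1302034 ≈ 1141.1, ∠ = arctan(555/997) ≈ 29.10°
pole at origin: |s| = 555, ∠ = 90.00° (in denominator)
|G| = 5 · 555 / 4.9708e+08 ≈ 5.5826e-06

5.58e-06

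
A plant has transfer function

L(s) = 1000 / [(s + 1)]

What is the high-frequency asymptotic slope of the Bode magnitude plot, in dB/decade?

-20 dB/decade

Each pole contributes −20 dB/decade at high frequency; each zero contributes +20 dB/decade.
Net: 0 zero(s) − 1 pole(s) → -20 dB/decade.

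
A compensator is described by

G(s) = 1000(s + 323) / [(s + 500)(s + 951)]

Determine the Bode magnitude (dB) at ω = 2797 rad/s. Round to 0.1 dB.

-9.5 dB

At s = jω = j2797:
zero (s+323): 323 + j2797 → |·| = √(323²+2797²) = √7927538 ≈ 2815.6, ∠ = arctan(2797/323) ≈ 83.41°
pole (s+500): 500 + j2797 → |·| = √(500²+2797²) = √8073209 ≈ 2841.3, ∠ = arctan(2797/500) ≈ 79.86°
pole (s+951): 951 + j2797 → |·| = √(951²+2797²) = √8727610 ≈ 2954.3, ∠ = arctan(2797/951) ≈ 71.22°
|G| = 1000 · 2815.6 / 8.3941e+06 ≈ 0.33543
Gain = 20 log₁₀(0.33543) ≈ -9.49 dB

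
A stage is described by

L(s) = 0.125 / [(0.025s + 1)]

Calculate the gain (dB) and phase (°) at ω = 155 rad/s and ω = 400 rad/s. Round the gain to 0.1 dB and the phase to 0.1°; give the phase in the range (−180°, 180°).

ω = 155: -30.1 dB, -75.5°; ω = 400: -38.1 dB, -84.3°

At ω = 155 rad/s:
pole (1 + j155·0.025) = 1 + j3.875 → |·| ≈ 4.002, ∠ ≈ 75.53°
|L| = 0.125 · 1 / (4.002) ≈ 0.031234
Gain = 20 log₁₀(0.031234) ≈ -30.11 dB
∠L = (0°) − (75.53°) = -75.53°

At ω = 400 rad/s:
pole (1 + j400·0.025) = 1 + j10 → |·| ≈ 10.05, ∠ ≈ 84.29°
|L| = 0.125 · 1 / (10.05) ≈ 0.012438
Gain = 20 log₁₀(0.012438) ≈ -38.10 dB
∠L = (0°) − (84.29°) = -84.29°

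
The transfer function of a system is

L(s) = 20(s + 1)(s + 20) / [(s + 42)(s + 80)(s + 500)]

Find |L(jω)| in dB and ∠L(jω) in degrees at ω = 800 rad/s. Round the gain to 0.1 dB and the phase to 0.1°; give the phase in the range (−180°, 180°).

-33.5 dB, -50.8°

At s = jω = j800:
zero (s+1): 1 + j800 → |·| = √(1²+800²) = √640001 ≈ 800, ∠ = arctan(800/1) ≈ 89.93°
zero (s+20): 20 + j800 → |·| = √(20²+800²) = √640400 ≈ 800.25, ∠ = arctan(800/20) ≈ 88.57°
pole (s+42): 42 + j800 → |·| = √(42²+800²) = √641764 ≈ 801.1, ∠ = arctan(800/42) ≈ 86.99°
pole (s+80): 80 + j800 → |·| = √(80²+800²) = √646400 ≈ 803.99, ∠ = arctan(800/80) ≈ 84.29°
pole (s+500): 500 + j800 → |·| = √(500²+800²) = √890000 ≈ 943.4, ∠ = arctan(800/500) ≈ 57.99°
|L| = 20 · 6.402e+05 / 6.0762e+08 ≈ 0.021072
Gain = 20 log₁₀(0.021072) ≈ -33.53 dB
∠L = 178.50° − 229.27° = -50.77°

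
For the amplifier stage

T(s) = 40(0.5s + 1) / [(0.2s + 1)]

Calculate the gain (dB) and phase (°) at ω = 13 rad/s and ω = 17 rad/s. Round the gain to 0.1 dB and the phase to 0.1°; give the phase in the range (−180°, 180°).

At ω = 13 rad/s:
zero (1 + j13·0.5) = 1 + j6.5 → |·| ≈ 6.5765, ∠ ≈ 81.25°
pole (1 + j13·0.2) = 1 + j2.6 → |·| ≈ 2.7857, ∠ ≈ 68.96°
|T| = 40 · 6.5765 / (2.7857) ≈ 94.432
Gain = 20 log₁₀(94.432) ≈ 39.50 dB
∠T = (81.25°) − (68.96°) = 12.29°

At ω = 17 rad/s:
zero (1 + j17·0.5) = 1 + j8.5 → |·| ≈ 8.5586, ∠ ≈ 83.29°
pole (1 + j17·0.2) = 1 + j3.4 → |·| ≈ 3.544, ∠ ≈ 73.61°
|T| = 40 · 8.5586 / (3.544) ≈ 96.598
Gain = 20 log₁₀(96.598) ≈ 39.70 dB
∠T = (83.29°) − (73.61°) = 9.68°

ω = 13: 39.5 dB, 12.3°; ω = 17: 39.7 dB, 9.7°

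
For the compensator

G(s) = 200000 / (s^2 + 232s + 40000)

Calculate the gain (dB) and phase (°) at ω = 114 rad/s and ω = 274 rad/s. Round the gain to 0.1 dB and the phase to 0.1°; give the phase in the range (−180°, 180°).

At s = jω = j114:
quadratic: (j114)² + 232·j114 + 40000 = 27004 + j26448 → |·| ≈ 37798, ∠ ≈ 44.40°
|G| = 200000 / 37798 ≈ 5.2913
Gain = 20 log₁₀(5.2913) ≈ 14.47 dB
∠G = 0.00° − 44.40° = -44.40°

At s = jω = j274:
quadratic: (j274)² + 232·j274 + 40000 = -35076 + j63568 → |·| ≈ 72603, ∠ ≈ 118.89°
|G| = 200000 / 72603 ≈ 2.7547
Gain = 20 log₁₀(2.7547) ≈ 8.80 dB
∠G = 0.00° − 118.89° = -118.89°

ω = 114: 14.5 dB, -44.4°; ω = 274: 8.8 dB, -118.9°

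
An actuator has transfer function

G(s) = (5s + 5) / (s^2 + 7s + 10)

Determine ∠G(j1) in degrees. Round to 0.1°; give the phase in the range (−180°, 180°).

7.1°

Substitute s = j1:
Numerator: 5(j1) + 5 = 5 + j5
Denominator: (j1)^2 + 7(j1) + 10 = 9 + j7
|N| = √(5² + 5²) ≈ 7.0711, ∠N ≈ 45.00°
|D| = √(9² + 7²) ≈ 11.402, ∠D ≈ 37.87°
∠G = 45.00° − 37.87° = 7.13°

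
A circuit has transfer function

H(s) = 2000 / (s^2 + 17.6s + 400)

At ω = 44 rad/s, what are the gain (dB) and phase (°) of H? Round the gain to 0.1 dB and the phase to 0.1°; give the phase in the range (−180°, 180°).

1.3 dB, -153.2°

At s = jω = j44:
quadratic: (j44)² + 17.6·j44 + 400 = -1536 + j774.4 → |·| ≈ 1720.2, ∠ ≈ 153.24°
|H| = 2000 / 1720.2 ≈ 1.1627
Gain = 20 log₁₀(1.1627) ≈ 1.31 dB
∠H = 0.00° − 153.24° = -153.24°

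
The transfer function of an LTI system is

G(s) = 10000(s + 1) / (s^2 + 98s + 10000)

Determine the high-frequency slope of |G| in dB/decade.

-20 dB/decade

Each pole contributes −20 dB/decade at high frequency; each zero contributes +20 dB/decade.
Net: 1 zero(s) − 2 pole(s) → -20 dB/decade.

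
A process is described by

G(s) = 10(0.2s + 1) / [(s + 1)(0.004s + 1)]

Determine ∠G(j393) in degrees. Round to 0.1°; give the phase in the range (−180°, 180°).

At ω = 393 rad/s:
zero (1 + j393·0.2) = 1 + j78.6 → |·| ≈ 78.606, ∠ ≈ 89.27°
pole (1 + j393·1) = 1 + j393 → |·| ≈ 393, ∠ ≈ 89.85°
pole (1 + j393·0.004) = 1 + j1.572 → |·| ≈ 1.8631, ∠ ≈ 57.54°
∠G = (89.27°) − (89.85° + 57.54°) = -58.12°

-58.1°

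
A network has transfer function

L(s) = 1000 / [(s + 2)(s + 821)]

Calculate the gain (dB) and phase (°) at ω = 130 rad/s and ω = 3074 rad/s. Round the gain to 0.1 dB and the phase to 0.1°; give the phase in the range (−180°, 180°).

ω = 130: -40.7 dB, -98.1°; ω = 3074: -79.8 dB, -165.0°

At s = jω = j130:
pole (s+2): 2 + j130 → |·| = √(2²+130²) = √16904 ≈ 130.02, ∠ = arctan(130/2) ≈ 89.12°
pole (s+821): 821 + j130 → |·| = √(821²+130²) = √690941 ≈ 831.23, ∠ = arctan(130/821) ≈ 9.00°
|L| = 1000 / 1.0808e+05 ≈ 0.0092524
Gain = 20 log₁₀(0.0092524) ≈ -40.67 dB
∠L = 0.00° − 98.12° = -98.12°

At s = jω = j3074:
pole (s+2): 2 + j3074 → |·| = √(2²+3074²) = √9449480 ≈ 3074, ∠ = arctan(3074/2) ≈ 89.96°
pole (s+821): 821 + j3074 → |·| = √(821²+3074²) = √10123517 ≈ 3181.7, ∠ = arctan(3074/821) ≈ 75.05°
|L| = 1000 / 9.7805e+06 ≈ 0.00010224
Gain = 20 log₁₀(0.00010224) ≈ -79.81 dB
∠L = 0.00° − 165.01° = -165.01°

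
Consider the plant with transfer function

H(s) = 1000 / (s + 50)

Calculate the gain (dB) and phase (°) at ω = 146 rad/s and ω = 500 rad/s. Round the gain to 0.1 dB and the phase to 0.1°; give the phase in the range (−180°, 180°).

At s = jω = j146:
pole (s+50): 50 + j146 → |·| = √(50²+146²) = √23816 ≈ 154.32, ∠ = arctan(146/50) ≈ 71.10°
|H| = 1000 / 154.32 ≈ 6.48
Gain = 20 log₁₀(6.48) ≈ 16.23 dB
∠H = 0.00° − 71.10° = -71.10°

At s = jω = j500:
pole (s+50): 50 + j500 → |·| = √(50²+500²) = √252500 ≈ 502.49, ∠ = arctan(500/50) ≈ 84.29°
|H| = 1000 / 502.49 ≈ 1.9901
Gain = 20 log₁₀(1.9901) ≈ 5.98 dB
∠H = 0.00° − 84.29° = -84.29°

ω = 146: 16.2 dB, -71.1°; ω = 500: 6.0 dB, -84.3°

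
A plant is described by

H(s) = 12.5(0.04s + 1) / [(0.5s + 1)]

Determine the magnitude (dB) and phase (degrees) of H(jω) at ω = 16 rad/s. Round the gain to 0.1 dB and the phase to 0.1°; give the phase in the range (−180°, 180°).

At ω = 16 rad/s:
zero (1 + j16·0.04) = 1 + j0.64 → |·| ≈ 1.1873, ∠ ≈ 32.62°
pole (1 + j16·0.5) = 1 + j8 → |·| ≈ 8.0623, ∠ ≈ 82.87°
|H| = 12.5 · 1.1873 / (8.0623) ≈ 1.8408
Gain = 20 log₁₀(1.8408) ≈ 5.30 dB
∠H = (32.62°) − (82.87°) = -50.25°

5.3 dB, -50.3°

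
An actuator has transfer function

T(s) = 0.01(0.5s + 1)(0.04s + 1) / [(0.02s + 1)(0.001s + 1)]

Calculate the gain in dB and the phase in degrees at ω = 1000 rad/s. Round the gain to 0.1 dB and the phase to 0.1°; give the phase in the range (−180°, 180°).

At ω = 1000 rad/s:
zero (1 + j1000·0.5) = 1 + j500 → |·| ≈ 500, ∠ ≈ 89.89°
zero (1 + j1000·0.04) = 1 + j40 → |·| ≈ 40.012, ∠ ≈ 88.57°
pole (1 + j1000·0.02) = 1 + j20 → |·| ≈ 20.025, ∠ ≈ 87.14°
pole (1 + j1000·0.001) = 1 + j1 → |·| ≈ 1.4142, ∠ ≈ 45.00°
|T| = 0.01 · 500 · 40.012 / (20.025 · 1.4142) ≈ 7.0644
Gain = 20 log₁₀(7.0644) ≈ 16.98 dB
∠T = (89.89° + 88.57°) − (87.14° + 45.00°) = 46.32°

17.0 dB, 46.3°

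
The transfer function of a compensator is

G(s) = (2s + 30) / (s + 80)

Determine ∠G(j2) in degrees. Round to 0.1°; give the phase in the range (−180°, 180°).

Substitute s = j2:
Numerator: 2(j2) + 30 = 30 + j4
Denominator: (j2) + 80 = 80 + j2
|N| = √(30² + 4²) ≈ 30.265, ∠N ≈ 7.59°
|D| = √(80² + 2²) ≈ 80.025, ∠D ≈ 1.43°
∠G = 7.59° − 1.43° = 6.16°

6.2°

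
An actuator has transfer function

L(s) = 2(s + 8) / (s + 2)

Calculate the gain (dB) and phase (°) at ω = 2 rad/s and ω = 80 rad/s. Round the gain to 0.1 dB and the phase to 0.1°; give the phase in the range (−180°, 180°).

ω = 2: 15.3 dB, -31.0°; ω = 80: 6.1 dB, -4.3°

At s = jω = j2:
zero (s+8): 8 + j2 → |·| = √(8²+2²) = √68 ≈ 8.2462, ∠ = arctan(2/8) ≈ 14.04°
pole (s+2): 2 + j2 → |·| = √(2²+2²) = √8 ≈ 2.8284, ∠ = arctan(2/2) ≈ 45.00°
|L| = 2 · 8.2462 / 2.8284 ≈ 5.831
Gain = 20 log₁₀(5.831) ≈ 15.31 dB
∠L = 14.04° − 45.00° = -30.96°

At s = jω = j80:
zero (s+8): 8 + j80 → |·| = √(8²+80²) = √6464 ≈ 80.399, ∠ = arctan(80/8) ≈ 84.29°
pole (s+2): 2 + j80 → |·| = √(2²+80²) = √6404 ≈ 80.025, ∠ = arctan(80/2) ≈ 88.57°
|L| = 2 · 80.399 / 80.025 ≈ 2.0093
Gain = 20 log₁₀(2.0093) ≈ 6.06 dB
∠L = 84.29° − 88.57° = -4.28°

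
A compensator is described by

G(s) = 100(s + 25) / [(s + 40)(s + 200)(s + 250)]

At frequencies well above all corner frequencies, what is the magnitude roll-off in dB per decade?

-40 dB/decade

Each pole contributes −20 dB/decade at high frequency; each zero contributes +20 dB/decade.
Net: 1 zero(s) − 3 pole(s) → -40 dB/decade.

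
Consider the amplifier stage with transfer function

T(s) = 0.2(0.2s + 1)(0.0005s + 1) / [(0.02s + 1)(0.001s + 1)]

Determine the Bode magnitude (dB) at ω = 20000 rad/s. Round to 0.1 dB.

0.0 dB

At ω = 20000 rad/s:
zero (1 + j20000·0.2) = 1 + j4000 → |·| ≈ 4000, ∠ ≈ 89.99°
zero (1 + j20000·0.0005) = 1 + j10 → |·| ≈ 10.05, ∠ ≈ 84.29°
pole (1 + j20000·0.02) = 1 + j400 → |·| ≈ 400, ∠ ≈ 89.86°
pole (1 + j20000·0.001) = 1 + j20 → |·| ≈ 20.025, ∠ ≈ 87.14°
|T| = 0.2 · 4000 · 10.05 / (400 · 20.025) ≈ 1.0037
Gain = 20 log₁₀(1.0037) ≈ 0.03 dB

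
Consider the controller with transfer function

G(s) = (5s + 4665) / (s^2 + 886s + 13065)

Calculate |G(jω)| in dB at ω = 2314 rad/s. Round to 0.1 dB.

-53.2 dB

Substitute s = j2314:
Numerator: 5(j2314) + 4665 = 4665 + j11570
Denominator: (j2314)^2 + 886(j2314) + 13065 = -5341531 + j2050204
|N| = √(4665² + 11570²) ≈ 12475, ∠N ≈ 68.04°
|D| = √(5341531² + 2050204²) ≈ 5.7215e+06, ∠D ≈ 159.00°
|G| = 12475 / 5.7215e+06 ≈ 0.0021804
Gain = 20 log₁₀(0.0021804) ≈ -53.23 dB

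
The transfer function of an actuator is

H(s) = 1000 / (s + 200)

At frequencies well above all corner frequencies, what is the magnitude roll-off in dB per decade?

Each pole contributes −20 dB/decade at high frequency; each zero contributes +20 dB/decade.
Net: 0 zero(s) − 1 pole(s) → -20 dB/decade.

-20 dB/decade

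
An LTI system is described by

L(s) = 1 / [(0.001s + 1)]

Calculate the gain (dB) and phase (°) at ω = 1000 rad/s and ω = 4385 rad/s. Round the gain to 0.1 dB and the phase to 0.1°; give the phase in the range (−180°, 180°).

ω = 1000: -3.0 dB, -45.0°; ω = 4385: -13.1 dB, -77.2°

At ω = 1000 rad/s:
pole (1 + j1000·0.001) = 1 + j1 → |·| ≈ 1.4142, ∠ ≈ 45.00°
|L| = 1 · 1 / (1.4142) ≈ 0.70711
Gain = 20 log₁₀(0.70711) ≈ -3.01 dB
∠L = (0°) − (45.00°) = -45.00°

At ω = 4385 rad/s:
pole (1 + j4385·0.001) = 1 + j4.385 → |·| ≈ 4.4976, ∠ ≈ 77.15°
|L| = 1 · 1 / (4.4976) ≈ 0.22234
Gain = 20 log₁₀(0.22234) ≈ -13.06 dB
∠L = (0°) − (77.15°) = -77.15°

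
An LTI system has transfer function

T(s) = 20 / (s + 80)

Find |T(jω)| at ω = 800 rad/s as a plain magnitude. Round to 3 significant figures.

At s = jω = j800:
pole (s+80): 80 + j800 → |·| = √(80²+800²) = √646400 ≈ 803.99, ∠ = arctan(800/80) ≈ 84.29°
|T| = 20 / 803.99 ≈ 0.024876

0.0249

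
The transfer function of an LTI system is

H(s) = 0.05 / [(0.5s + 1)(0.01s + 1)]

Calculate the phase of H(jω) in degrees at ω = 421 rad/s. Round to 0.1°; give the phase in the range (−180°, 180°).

At ω = 421 rad/s:
pole (1 + j421·0.5) = 1 + j210.5 → |·| ≈ 210.5, ∠ ≈ 89.73°
pole (1 + j421·0.01) = 1 + j4.21 → |·| ≈ 4.3271, ∠ ≈ 76.64°
∠H = (0°) − (89.73° + 76.64°) = -166.37°

-166.4°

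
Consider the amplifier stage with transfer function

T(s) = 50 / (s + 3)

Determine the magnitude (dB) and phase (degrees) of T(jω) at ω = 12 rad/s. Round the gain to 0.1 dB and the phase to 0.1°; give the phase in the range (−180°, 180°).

Substitute s = j12:
Numerator: 50 = 50 + j0
Denominator: (j12) + 3 = 3 + j12
|N| = √(50² + 0²) ≈ 50, ∠N ≈ 0.00°
|D| = √(3² + 12²) ≈ 12.369, ∠D ≈ 75.96°
|T| = 50 / 12.369 ≈ 4.0424
Gain = 20 log₁₀(4.0424) ≈ 12.13 dB
∠T = 0.00° − 75.96° = -75.96°

12.1 dB, -76.0°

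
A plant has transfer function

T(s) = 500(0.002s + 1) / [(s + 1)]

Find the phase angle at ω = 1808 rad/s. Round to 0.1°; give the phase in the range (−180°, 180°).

-15.4°

At ω = 1808 rad/s:
zero (1 + j1808·0.002) = 1 + j3.616 → |·| ≈ 3.7517, ∠ ≈ 74.54°
pole (1 + j1808·1) = 1 + j1808 → |·| ≈ 1808, ∠ ≈ 89.97°
∠T = (74.54°) − (89.97°) = -15.43°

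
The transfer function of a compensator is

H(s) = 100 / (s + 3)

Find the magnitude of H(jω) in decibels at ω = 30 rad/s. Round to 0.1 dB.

10.4 dB

Substitute s = j30:
Numerator: 100 = 100 + j0
Denominator: (j30) + 3 = 3 + j30
|N| = √(100² + 0²) ≈ 100, ∠N ≈ 0.00°
|D| = √(3² + 30²) ≈ 30.15, ∠D ≈ 84.29°
|H| = 100 / 30.15 ≈ 3.3167
Gain = 20 log₁₀(3.3167) ≈ 10.41 dB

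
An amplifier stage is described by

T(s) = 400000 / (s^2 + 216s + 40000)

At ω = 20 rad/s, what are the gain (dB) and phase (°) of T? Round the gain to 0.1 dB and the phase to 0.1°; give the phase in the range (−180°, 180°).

At s = jω = j20:
quadratic: (j20)² + 216·j20 + 40000 = 39600 + j4320 → |·| ≈ 39835, ∠ ≈ 6.23°
|T| = 400000 / 39835 ≈ 10.041
Gain = 20 log₁₀(10.041) ≈ 20.04 dB
∠T = 0.00° − 6.23° = -6.23°

20.0 dB, -6.2°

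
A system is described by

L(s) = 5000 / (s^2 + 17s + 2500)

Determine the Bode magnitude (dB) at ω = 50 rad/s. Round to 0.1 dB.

At s = jω = j50:
quadratic: (j50)² + 17·j50 + 2500 = 0 + j850 → |·| ≈ 850, ∠ ≈ 90.00°
|L| = 5000 / 850 ≈ 5.8824
Gain = 20 log₁₀(5.8824) ≈ 15.39 dB

15.4 dB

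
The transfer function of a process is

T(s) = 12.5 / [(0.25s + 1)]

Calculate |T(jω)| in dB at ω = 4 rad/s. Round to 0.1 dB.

18.9 dB

At ω = 4 rad/s:
pole (1 + j4·0.25) = 1 + j1 → |·| ≈ 1.4142, ∠ ≈ 45.00°
|T| = 12.5 · 1 / (1.4142) ≈ 8.8389
Gain = 20 log₁₀(8.8389) ≈ 18.93 dB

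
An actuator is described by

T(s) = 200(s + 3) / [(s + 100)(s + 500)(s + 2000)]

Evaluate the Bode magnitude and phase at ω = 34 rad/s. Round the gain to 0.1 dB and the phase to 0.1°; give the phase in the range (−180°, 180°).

At s = jω = j34:
zero (s+3): 3 + j34 → |·| = √(3²+34²) = √1165 ≈ 34.132, ∠ = arctan(34/3) ≈ 84.96°
pole (s+100): 100 + j34 → |·| = √(100²+34²) = √11156 ≈ 105.62, ∠ = arctan(34/100) ≈ 18.78°
pole (s+500): 500 + j34 → |·| = √(500²+34²) = √251156 ≈ 501.15, ∠ = arctan(34/500) ≈ 3.89°
pole (s+2000): 2000 + j34 → |·| = √(2000²+34²) = √4001156 ≈ 2000.3, ∠ = arctan(34/2000) ≈ 0.97°
|T| = 200 · 34.132 / 1.0588e+08 ≈ 6.4473e-05
Gain = 20 log₁₀(6.4473e-05) ≈ -83.81 dB
∠T = 84.96° − 23.64° = 61.32°

-83.8 dB, 61.3°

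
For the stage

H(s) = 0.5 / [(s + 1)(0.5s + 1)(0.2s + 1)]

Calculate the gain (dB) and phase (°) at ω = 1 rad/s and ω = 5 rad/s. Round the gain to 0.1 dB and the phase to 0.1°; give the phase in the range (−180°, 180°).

ω = 1: -10.2 dB, -82.9°; ω = 5: -31.8 dB, 168.1°

At ω = 1 rad/s:
pole (1 + j1·1) = 1 + j1 → |·| ≈ 1.4142, ∠ ≈ 45.00°
pole (1 + j1·0.5) = 1 + j0.5 → |·| ≈ 1.118, ∠ ≈ 26.57°
pole (1 + j1·0.2) = 1 + j0.2 → |·| ≈ 1.0198, ∠ ≈ 11.31°
|H| = 0.5 · 1 / (1.4142 · 1.118 · 1.0198) ≈ 0.3101
Gain = 20 log₁₀(0.3101) ≈ -10.17 dB
∠H = (0°) − (45.00° + 26.57° + 11.31°) = -82.88°

At ω = 5 rad/s:
pole (1 + j5·1) = 1 + j5 → |·| ≈ 5.099, ∠ ≈ 78.69°
pole (1 + j5·0.5) = 1 + j2.5 → |·| ≈ 2.6926, ∠ ≈ 68.20°
pole (1 + j5·0.2) = 1 + j1 → |·| ≈ 1.4142, ∠ ≈ 45.00°
|H| = 0.5 · 1 / (5.099 · 2.6926 · 1.4142) ≈ 0.025751
Gain = 20 log₁₀(0.025751) ≈ -31.78 dB
∠H = (0°) − (78.69° + 68.20° + 45.00°) = -191.89° ≡ 168.11° (principal value)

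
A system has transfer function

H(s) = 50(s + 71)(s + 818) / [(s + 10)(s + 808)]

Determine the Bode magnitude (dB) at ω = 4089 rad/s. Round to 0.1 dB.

34.0 dB

At s = jω = j4089:
zero (s+71): 71 + j4089 → |·| = √(71²+4089²) = √16724962 ≈ 4089.6, ∠ = arctan(4089/71) ≈ 89.01°
zero (s+818): 818 + j4089 → |·| = √(818²+4089²) = √17389045 ≈ 4170, ∠ = arctan(4089/818) ≈ 78.69°
pole (s+10): 10 + j4089 → |·| = √(10²+4089²) = √16720021 ≈ 4089, ∠ = arctan(4089/10) ≈ 89.86°
pole (s+808): 808 + j4089 → |·| = √(808²+4089²) = √17372785 ≈ 4168.1, ∠ = arctan(4089/808) ≈ 78.82°
|H| = 50 · 1.7054e+07 / 1.7043e+07 ≈ 50.032
Gain = 20 log₁₀(50.032) ≈ 33.98 dB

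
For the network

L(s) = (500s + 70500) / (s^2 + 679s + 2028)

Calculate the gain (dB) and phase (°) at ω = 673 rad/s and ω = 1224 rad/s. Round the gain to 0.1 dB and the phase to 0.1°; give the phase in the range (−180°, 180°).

ω = 673: -5.4 dB, -56.5°; ω = 1224: -8.9 dB, -67.5°

Substitute s = j673:
Numerator: 500(j673) + 70500 = 70500 + j336500
Denominator: (j673)^2 + 679(j673) + 2028 = -450901 + j456967
|N| = √(70500² + 336500²) ≈ 3.4381e+05, ∠N ≈ 78.17°
|D| = √(450901² + 456967²) ≈ 6.4197e+05, ∠D ≈ 134.62°
|L| = 3.4381e+05 / 6.4197e+05 ≈ 0.53555
Gain = 20 log₁₀(0.53555) ≈ -5.42 dB
∠L = 78.17° − 134.62° = -56.45°

Substitute s = j1224:
Numerator: 500(j1224) + 70500 = 70500 + j612000
Denominator: (j1224)^2 + 679(j1224) + 2028 = -1496148 + j831096
|N| = √(70500² + 612000²) ≈ 6.1605e+05, ∠N ≈ 83.43°
|D| = √(1496148² + 831096²) ≈ 1.7115e+06, ∠D ≈ 150.95°
|L| = 6.1605e+05 / 1.7115e+06 ≈ 0.35995
Gain = 20 log₁₀(0.35995) ≈ -8.88 dB
∠L = 83.43° − 150.95° = -67.52°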